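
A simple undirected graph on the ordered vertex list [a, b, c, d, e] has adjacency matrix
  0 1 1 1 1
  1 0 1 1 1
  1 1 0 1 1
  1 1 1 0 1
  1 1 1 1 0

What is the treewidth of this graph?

4

A width-4 tree decomposition is:
Bags: B1 = {a, b, c, d, e}
Tree: (single bag)
With just one bag of size 5, the width is 5 − 1 = 4, so tw(G) ≤ 4. Conversely, {a, b, c, d, e} is a clique of size 5, and the vertices of any clique must share a bag in every tree decomposition; so some bag has ≥ 5 vertices and tw(G) ≥ 4. Therefore the treewidth is 4.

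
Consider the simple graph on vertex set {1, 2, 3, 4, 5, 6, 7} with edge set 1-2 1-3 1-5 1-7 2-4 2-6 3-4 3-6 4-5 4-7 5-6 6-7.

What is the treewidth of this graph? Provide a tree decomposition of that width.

Treewidth 3.
One optimal decomposition is:
Bags: B1 = {1, 4, 5, 6}  B2 = {1, 2, 4, 6}  B3 = {1, 3, 4, 6}  B4 = {1, 4, 6, 7}
Tree: B1–B2, B2–B3, B3–B4

Each bag holds 4 vertices, so the decomposition has width 3, which upper-bounds the treewidth. For the lower bound: the 4 vertex sets {1,5}, {2,4}, {6}, {3} are disjoint, each induces a connected subgraph, and every pair is joined by at least one edge of G. Contracting each set to a single vertex therefore yields K_{4} as a minor, and since treewidth is minor-monotone, tw(G) ≥ tw(K_{4}) = 3. The upper and lower bounds meet at 3, so that is the treewidth.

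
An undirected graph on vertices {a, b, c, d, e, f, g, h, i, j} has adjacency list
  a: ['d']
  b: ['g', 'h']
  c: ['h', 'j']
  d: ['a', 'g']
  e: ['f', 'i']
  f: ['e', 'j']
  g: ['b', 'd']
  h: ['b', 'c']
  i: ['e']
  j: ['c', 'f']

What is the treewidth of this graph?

1

A width-1 tree decomposition is:
Bags: B1 = {a, d}  B2 = {d, g}  B3 = {b, g}  B4 = {b, h}  B5 = {c, h}  B6 = {c, j}  B7 = {f, j}  B8 = {e, f}  B9 = {e, i}
Tree: B1–B2, B2–B3, B3–B4, B4–B5, B5–B6, B6–B7, B7–B8, B8–B9
Every bag has size at most 2, so the width is 2 − 1 = 1 and tw(G) ≤ 1. Since G has at least one edge (e.g. a–d), it is not an edgeless graph, so tw(G) ≥ 1. Therefore the treewidth is 1.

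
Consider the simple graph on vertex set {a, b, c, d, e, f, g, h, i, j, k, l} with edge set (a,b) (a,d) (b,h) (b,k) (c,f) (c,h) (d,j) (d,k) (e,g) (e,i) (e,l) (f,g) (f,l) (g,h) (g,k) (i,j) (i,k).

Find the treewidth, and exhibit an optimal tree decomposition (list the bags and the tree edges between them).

Every bag has size at most 4, so the width is 4 − 1 = 3 and tw(G) ≤ 3. For the lower bound: the 4 vertex sets {a,d,j}, {b}, {k}, {e,g,h,i} are disjoint, each induces a connected subgraph, and every pair is joined by at least one edge of G. Contracting each set to a single vertex therefore yields K_{4} as a minor, and since treewidth is minor-monotone, tw(G) ≥ tw(K_{4}) = 3. Combining the bounds, tw(G) = 3.

Treewidth 3.
One such decomposition:
Bags: B1 = {a, b, d, j}  B2 = {b, d, j, k}  B3 = {b, i, j, k}  B4 = {b, h, i, k}  B5 = {g, h, i, k}  B6 = {e, g, h, i}  B7 = {c, e, g, h}  B8 = {c, e, f, g}  B9 = {c, e, f, l}
Tree: B1–B2, B2–B3, B3–B4, B4–B5, B5–B6, B6–B7, B7–B8, B8–B9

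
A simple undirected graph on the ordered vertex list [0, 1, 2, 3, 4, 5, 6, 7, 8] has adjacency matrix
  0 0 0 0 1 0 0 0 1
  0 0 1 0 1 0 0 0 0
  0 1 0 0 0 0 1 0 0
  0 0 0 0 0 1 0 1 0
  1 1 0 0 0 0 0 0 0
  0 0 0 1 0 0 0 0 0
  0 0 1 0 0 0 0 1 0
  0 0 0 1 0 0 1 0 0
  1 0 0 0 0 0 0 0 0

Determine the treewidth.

A width-1 tree decomposition is:
Bags: B1 = {0, 8}  B2 = {0, 4}  B3 = {1, 4}  B4 = {1, 2}  B5 = {2, 6}  B6 = {6, 7}  B7 = {3, 7}  B8 = {3, 5}
Tree: B1–B2, B2–B3, B3–B4, B4–B5, B5–B6, B6–B7, B7–B8
Every bag has size at most 2, so the width is 2 − 1 = 1 and tw(G) ≤ 1. G has an edge, so its treewidth is at least 1. The upper and lower bounds meet at 1, so that is the treewidth.

1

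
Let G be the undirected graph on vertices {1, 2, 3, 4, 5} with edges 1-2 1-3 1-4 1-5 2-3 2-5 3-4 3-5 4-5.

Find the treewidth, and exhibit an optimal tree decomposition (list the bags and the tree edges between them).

Each bag holds 4 vertices, so the decomposition has width 3, which upper-bounds the treewidth. On the other hand G contains the 4-clique {1, 2, 3, 5}. A clique must lie in a single bag of any decomposition, so no decomposition can have width below 3. Therefore the treewidth is 3.

Treewidth 3.
One optimal decomposition is:
Bags: B1 = {1, 2, 3, 5}  B2 = {1, 3, 4, 5}
Tree: B1–B2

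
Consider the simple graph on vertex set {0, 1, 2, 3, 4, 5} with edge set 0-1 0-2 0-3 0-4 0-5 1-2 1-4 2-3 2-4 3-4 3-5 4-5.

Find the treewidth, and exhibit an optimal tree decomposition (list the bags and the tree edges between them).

Treewidth 3.
One such decomposition:
Bags: B1 = {0, 1, 2, 4}  B2 = {0, 2, 3, 4}  B3 = {0, 3, 4, 5}
Tree: B1–B2, B2–B3

The largest bag has 4 vertices, giving width 3; this decomposition certifies tw(G) ≤ 3. Conversely, {0, 1, 2, 4} is a clique of size 4, and the vertices of any clique must share a bag in every tree decomposition; so some bag has ≥ 4 vertices and tw(G) ≥ 3. Hence tw(G) = 3 exactly.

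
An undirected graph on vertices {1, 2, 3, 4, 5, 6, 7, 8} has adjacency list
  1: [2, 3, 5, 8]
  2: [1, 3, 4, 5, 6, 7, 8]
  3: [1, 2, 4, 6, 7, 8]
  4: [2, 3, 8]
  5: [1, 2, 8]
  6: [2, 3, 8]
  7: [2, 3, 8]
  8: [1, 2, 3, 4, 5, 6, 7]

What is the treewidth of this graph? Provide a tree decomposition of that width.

Each bag holds 4 vertices, so the decomposition has width 3, which upper-bounds the treewidth. On the other hand G contains the 4-clique {1, 2, 3, 8}. A clique must lie in a single bag of any decomposition, so no decomposition can have width below 3. Hence tw(G) = 3 exactly.

Treewidth 3.
One such decomposition:
Bags: B1 = {2, 3, 6, 8}  B2 = {1, 2, 3, 8}  B3 = {2, 3, 7, 8}  B4 = {1, 2, 5, 8}  B5 = {2, 3, 4, 8}
Tree: B1–B2, B2–B3, B2–B4, B1–B5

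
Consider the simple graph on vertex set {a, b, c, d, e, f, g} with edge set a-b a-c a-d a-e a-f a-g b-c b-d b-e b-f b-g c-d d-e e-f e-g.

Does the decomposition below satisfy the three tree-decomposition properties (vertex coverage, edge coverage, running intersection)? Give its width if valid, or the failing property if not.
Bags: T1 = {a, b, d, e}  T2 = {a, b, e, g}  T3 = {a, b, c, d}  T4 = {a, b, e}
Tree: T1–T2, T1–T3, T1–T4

No — vertex f appears in no bag.

A tree decomposition must satisfy three properties: every vertex lies in some bag; for every edge, both endpoints lie together in some bag; and for every vertex, the bags containing it form a connected subtree. Here vertex f appears in no bag, so the decomposition is invalid.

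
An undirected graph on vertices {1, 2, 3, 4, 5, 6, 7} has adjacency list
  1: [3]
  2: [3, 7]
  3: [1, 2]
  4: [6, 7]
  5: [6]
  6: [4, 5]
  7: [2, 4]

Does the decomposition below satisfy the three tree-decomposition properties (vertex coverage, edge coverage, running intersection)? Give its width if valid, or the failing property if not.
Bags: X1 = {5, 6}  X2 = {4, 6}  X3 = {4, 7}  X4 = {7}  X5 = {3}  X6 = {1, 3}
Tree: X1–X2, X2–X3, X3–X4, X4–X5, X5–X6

A tree decomposition must satisfy three properties: every vertex lies in some bag; for every edge, both endpoints lie together in some bag; and for every vertex, the bags containing it form a connected subtree. Here vertex 2 appears in no bag, so the decomposition is invalid.

No — vertex 2 appears in no bag.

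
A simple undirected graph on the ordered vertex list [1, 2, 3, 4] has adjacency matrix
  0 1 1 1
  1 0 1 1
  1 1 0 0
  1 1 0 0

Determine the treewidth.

2

A width-2 tree decomposition is:
Bags: B1 = {1, 2, 4}  B2 = {1, 2, 3}
Tree: B1–B2
Every bag has size at most 3, so the width is 3 − 1 = 2 and tw(G) ≤ 2. For the lower bound, the 3 vertices {1, 2, 3} are pairwise adjacent, and any tree decomposition puts a clique entirely inside one bag — forcing width ≥ 2. Hence tw(G) = 2 exactly.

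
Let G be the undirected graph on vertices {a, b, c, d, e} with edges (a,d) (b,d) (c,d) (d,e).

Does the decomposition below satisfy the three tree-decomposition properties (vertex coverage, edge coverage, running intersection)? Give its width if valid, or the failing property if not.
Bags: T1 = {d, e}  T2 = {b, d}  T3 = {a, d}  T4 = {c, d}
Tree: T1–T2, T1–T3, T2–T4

Yes; width 1.

Vertex coverage: the bags together contain {a, b, c, d, e}, the full vertex set. Edge coverage: each edge of G has both endpoints in at least one bag. Running intersection: for every vertex, the bags containing it form a connected subtree. All three properties hold, so this is a valid tree decomposition of width max|bag| − 1 = 1, and hence tw(G) ≤ 1.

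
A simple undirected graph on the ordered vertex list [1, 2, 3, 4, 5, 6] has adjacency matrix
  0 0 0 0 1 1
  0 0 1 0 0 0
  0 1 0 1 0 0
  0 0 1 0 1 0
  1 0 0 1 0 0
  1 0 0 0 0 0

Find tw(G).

1

A width-1 tree decomposition is:
Bags: B1 = {4, 5}  B2 = {3, 4}  B3 = {1, 5}  B4 = {2, 3}  B5 = {1, 6}
Tree: B1–B2, B1–B3, B2–B4, B3–B5
Each bag holds 2 vertices, so the decomposition has width 1, which upper-bounds the treewidth. Any graph with an edge has treewidth ≥ 1, and G has the edge 5–4. The upper and lower bounds meet at 1, so that is the treewidth.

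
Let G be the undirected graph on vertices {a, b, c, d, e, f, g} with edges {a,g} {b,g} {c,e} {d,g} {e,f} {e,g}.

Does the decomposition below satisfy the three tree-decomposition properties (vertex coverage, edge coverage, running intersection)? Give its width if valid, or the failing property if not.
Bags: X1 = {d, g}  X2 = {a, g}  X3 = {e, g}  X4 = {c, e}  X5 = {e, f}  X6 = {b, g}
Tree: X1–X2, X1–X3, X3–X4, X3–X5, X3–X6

Yes; width 1.

Checking the three conditions: (i) the bags cover all of {a, b, c, d, e, f, g}; (ii) for each edge, some bag contains both endpoints; (iii) the bags containing any fixed vertex form a subtree. All hold, so the decomposition is valid with width 2 − 1 = 1.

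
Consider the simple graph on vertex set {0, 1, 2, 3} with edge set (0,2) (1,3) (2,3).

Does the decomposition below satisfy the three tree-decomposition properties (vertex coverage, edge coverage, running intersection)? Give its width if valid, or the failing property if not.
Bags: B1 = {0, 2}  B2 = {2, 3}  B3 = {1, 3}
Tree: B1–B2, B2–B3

Every vertex of G appears in some bag (union = {0, 1, 2, 3}); every edge is covered by a bag; and for each vertex v the set of bags containing v is connected in the bag tree. The decomposition is therefore valid. The largest bag has 2 vertices, so the width is 1.

Yes; width 1.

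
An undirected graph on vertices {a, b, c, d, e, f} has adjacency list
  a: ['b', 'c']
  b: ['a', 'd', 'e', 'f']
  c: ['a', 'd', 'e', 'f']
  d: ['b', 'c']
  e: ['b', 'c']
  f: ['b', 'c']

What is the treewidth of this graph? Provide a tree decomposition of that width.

Each bag holds 3 vertices, so the decomposition has width 2, which upper-bounds the treewidth. For the lower bound, G contains the cycle d–c–e–b–d, so G is not a forest; only forests have treewidth ≤ 1, hence tw(G) ≥ 2. The upper and lower bounds meet at 2, so that is the treewidth.

Treewidth 2.
One such decomposition:
Bags: B1 = {b, c, d}  B2 = {b, c, e}  B3 = {a, b, c}  B4 = {b, c, f}
Tree: B1–B2, B2–B3, B3–B4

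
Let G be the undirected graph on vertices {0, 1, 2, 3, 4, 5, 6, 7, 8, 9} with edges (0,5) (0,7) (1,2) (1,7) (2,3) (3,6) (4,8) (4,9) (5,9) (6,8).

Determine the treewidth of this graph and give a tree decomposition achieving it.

Treewidth 2.
Bags: B1 = {4, 8, 9}  B2 = {5, 8, 9}  B3 = {0, 5, 8}  B4 = {0, 7, 8}  B5 = {1, 7, 8}  B6 = {1, 2, 8}  B7 = {2, 3, 8}  B8 = {3, 6, 8}
Tree: B1–B2, B2–B3, B3–B4, B4–B5, B5–B6, B6–B7, B7–B8

Every bag has size at most 3, so the width is 3 − 1 = 2 and tw(G) ≤ 2. Since 8–4–9–5–0–7–1–2–3–6–8 is a cycle in G, G is not acyclic. Forests are exactly the graphs of treewidth ≤ 1, so tw(G) ≥ 2. The upper and lower bounds meet at 2, so that is the treewidth.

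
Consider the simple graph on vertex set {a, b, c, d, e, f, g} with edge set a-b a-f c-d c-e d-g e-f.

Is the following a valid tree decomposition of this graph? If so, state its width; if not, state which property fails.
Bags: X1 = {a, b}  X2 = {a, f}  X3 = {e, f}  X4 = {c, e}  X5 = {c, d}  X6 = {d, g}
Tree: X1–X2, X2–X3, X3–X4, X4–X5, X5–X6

Checking the three conditions: (i) the bags cover all of {a, b, c, d, e, f, g}; (ii) for each edge, some bag contains both endpoints; (iii) the bags containing any fixed vertex form a subtree. All hold, so the decomposition is valid with width 2 − 1 = 1.

Yes; width 1.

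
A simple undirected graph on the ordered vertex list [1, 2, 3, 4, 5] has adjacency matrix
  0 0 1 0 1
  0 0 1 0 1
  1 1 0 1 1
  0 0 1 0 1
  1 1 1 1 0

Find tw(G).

A width-2 tree decomposition is:
Bags: B1 = {1, 3, 5}  B2 = {2, 3, 5}  B3 = {3, 4, 5}
Tree: B1–B2, B2–B3
Every bag has size at most 3, so the width is 3 − 1 = 2 and tw(G) ≤ 2. For the lower bound, the 3 vertices {1, 3, 5} are pairwise adjacent, and any tree decomposition puts a clique entirely inside one bag — forcing width ≥ 2. Hence tw(G) = 2 exactly.

2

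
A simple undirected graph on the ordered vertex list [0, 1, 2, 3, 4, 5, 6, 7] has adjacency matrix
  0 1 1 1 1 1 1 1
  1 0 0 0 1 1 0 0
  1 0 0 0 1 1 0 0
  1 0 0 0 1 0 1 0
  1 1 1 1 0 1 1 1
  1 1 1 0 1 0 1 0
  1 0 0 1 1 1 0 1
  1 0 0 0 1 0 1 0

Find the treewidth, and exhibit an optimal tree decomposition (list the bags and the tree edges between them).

Every bag has size at most 4, so the width is 4 − 1 = 3 and tw(G) ≤ 3. Conversely, {0, 3, 4, 6} is a clique of size 4, and the vertices of any clique must share a bag in every tree decomposition; so some bag has ≥ 4 vertices and tw(G) ≥ 3. Hence tw(G) = 3 exactly.

Treewidth 3.
One optimal decomposition is:
Bags: B1 = {0, 4, 5, 6}  B2 = {0, 3, 4, 6}  B3 = {0, 1, 4, 5}  B4 = {0, 2, 4, 5}  B5 = {0, 4, 6, 7}
Tree: B1–B2, B1–B3, B1–B4, B1–B5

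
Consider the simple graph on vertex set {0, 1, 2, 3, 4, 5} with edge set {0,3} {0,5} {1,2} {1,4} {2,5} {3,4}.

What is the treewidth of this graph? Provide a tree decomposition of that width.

Treewidth 2.
One optimal decomposition is:
Bags: B1 = {1, 3, 4}  B2 = {0, 1, 3}  B3 = {0, 1, 5}  B4 = {1, 2, 5}
Tree: B1–B2, B2–B3, B3–B4

Every bag has size at most 3, so the width is 3 − 1 = 2 and tw(G) ≤ 2. The edges 1–4–3–0–5–2–1 form a cycle, so G is not a tree and its treewidth is at least 2. The upper and lower bounds meet at 2, so that is the treewidth.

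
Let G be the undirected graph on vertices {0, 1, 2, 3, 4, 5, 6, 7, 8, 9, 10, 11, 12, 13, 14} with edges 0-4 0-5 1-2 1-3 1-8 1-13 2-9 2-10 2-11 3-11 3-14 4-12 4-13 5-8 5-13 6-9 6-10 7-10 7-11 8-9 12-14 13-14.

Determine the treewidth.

3

A width-3 tree decomposition is:
Bags: B1 = {6, 7, 10, 11}  B2 = {2, 6, 10, 11}  B3 = {2, 6, 9, 11}  B4 = {2, 3, 9, 11}  B5 = {1, 2, 3, 9}  B6 = {1, 3, 8, 9}  B7 = {1, 3, 8, 14}  B8 = {1, 8, 13, 14}  B9 = {5, 8, 13, 14}  B10 = {5, 12, 13, 14}  B11 = {4, 5, 12, 13}  B12 = {0, 4, 5, 12}
Tree: B1–B2, B2–B3, B3–B4, B4–B5, B5–B6, B6–B7, B7–B8, B8–B9, B9–B10, B10–B11, B11–B12
The largest bag has 4 vertices, giving width 3; this decomposition certifies tw(G) ≤ 3. For the lower bound: the 4 vertex sets {6,7,10}, {11}, {2}, {1,3,8,9} are disjoint, each induces a connected subgraph, and every pair is joined by at least one edge of G. Contracting each set to a single vertex therefore yields K_{4} as a minor, and since treewidth is minor-monotone, tw(G) ≥ tw(K_{4}) = 3. Therefore the treewidth is 3.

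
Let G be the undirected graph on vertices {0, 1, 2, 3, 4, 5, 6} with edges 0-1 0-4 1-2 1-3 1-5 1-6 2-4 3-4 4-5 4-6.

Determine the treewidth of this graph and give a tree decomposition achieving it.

The largest bag has 3 vertices, giving width 2; this decomposition certifies tw(G) ≤ 2. For the lower bound, G contains the cycle 4–6–1–2–4, so G is not a forest; only forests have treewidth ≤ 1, hence tw(G) ≥ 2. Hence tw(G) = 2 exactly.

Treewidth 2.
One optimal decomposition is:
Bags: B1 = {1, 4, 6}  B2 = {1, 2, 4}  B3 = {1, 4, 5}  B4 = {0, 1, 4}  B5 = {1, 3, 4}
Tree: B1–B2, B2–B3, B3–B4, B4–B5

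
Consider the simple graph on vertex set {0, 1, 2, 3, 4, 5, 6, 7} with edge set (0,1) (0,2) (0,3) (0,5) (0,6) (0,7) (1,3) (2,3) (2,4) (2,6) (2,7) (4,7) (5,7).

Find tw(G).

A width-2 tree decomposition is:
Bags: B1 = {0, 2, 3}  B2 = {0, 2, 6}  B3 = {0, 2, 7}  B4 = {0, 1, 3}  B5 = {0, 5, 7}  B6 = {2, 4, 7}
Tree: B1–B2, B1–B3, B1–B4, B3–B5, B3–B6
Each bag holds 3 vertices, so the decomposition has width 2, which upper-bounds the treewidth. Conversely, {0, 1, 3} is a clique of size 3, and the vertices of any clique must share a bag in every tree decomposition; so some bag has ≥ 3 vertices and tw(G) ≥ 2. Combining the bounds, tw(G) = 2.

2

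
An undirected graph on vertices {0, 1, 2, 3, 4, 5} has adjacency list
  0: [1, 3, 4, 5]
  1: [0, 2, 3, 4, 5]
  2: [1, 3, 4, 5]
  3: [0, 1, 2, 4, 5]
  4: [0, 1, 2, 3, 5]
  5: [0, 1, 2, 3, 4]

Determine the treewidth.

A width-4 tree decomposition is:
Bags: B1 = {0, 1, 3, 4, 5}  B2 = {1, 2, 3, 4, 5}
Tree: B1–B2
Each bag holds 5 vertices, so the decomposition has width 4, which upper-bounds the treewidth. Conversely, {0, 1, 3, 4, 5} is a clique of size 5, and the vertices of any clique must share a bag in every tree decomposition; so some bag has ≥ 5 vertices and tw(G) ≥ 4. Combining the bounds, tw(G) = 4.

4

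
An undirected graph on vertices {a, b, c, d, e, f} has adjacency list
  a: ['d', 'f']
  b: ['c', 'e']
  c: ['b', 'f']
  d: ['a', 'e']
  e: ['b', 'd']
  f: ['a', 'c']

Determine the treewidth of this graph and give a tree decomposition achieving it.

Treewidth 2.
One optimal decomposition is:
Bags: B1 = {b, c, f}  B2 = {b, e, f}  B3 = {d, e, f}  B4 = {a, d, f}
Tree: B1–B2, B2–B3, B3–B4

Every bag has size at most 3, so the width is 3 − 1 = 2 and tw(G) ≤ 2. Since f–c–b–e–d–a–f is a cycle in G, G is not acyclic. Forests are exactly the graphs of treewidth ≤ 1, so tw(G) ≥ 2. Hence tw(G) = 2 exactly.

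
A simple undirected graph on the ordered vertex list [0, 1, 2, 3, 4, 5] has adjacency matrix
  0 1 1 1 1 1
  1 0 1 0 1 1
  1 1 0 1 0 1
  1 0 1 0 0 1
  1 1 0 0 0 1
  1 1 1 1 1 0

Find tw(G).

A width-3 tree decomposition is:
Bags: B1 = {0, 1, 2, 5}  B2 = {0, 2, 3, 5}  B3 = {0, 1, 4, 5}
Tree: B1–B2, B1–B3
Each bag holds 4 vertices, so the decomposition has width 3, which upper-bounds the treewidth. For the lower bound, the 4 vertices {0, 1, 2, 5} are pairwise adjacent, and any tree decomposition puts a clique entirely inside one bag — forcing width ≥ 3. Hence tw(G) = 3 exactly.

3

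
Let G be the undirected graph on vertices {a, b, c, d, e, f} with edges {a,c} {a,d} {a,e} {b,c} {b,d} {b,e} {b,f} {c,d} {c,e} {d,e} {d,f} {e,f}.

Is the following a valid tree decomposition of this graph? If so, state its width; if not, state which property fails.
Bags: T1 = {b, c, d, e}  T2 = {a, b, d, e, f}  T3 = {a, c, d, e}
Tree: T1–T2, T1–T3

No — bags containing vertex a are not connected in the tree.

A tree decomposition must satisfy three properties: every vertex lies in some bag; for every edge, both endpoints lie together in some bag; and for every vertex, the bags containing it form a connected subtree. Here bags containing vertex a are not connected in the tree, so the decomposition is invalid.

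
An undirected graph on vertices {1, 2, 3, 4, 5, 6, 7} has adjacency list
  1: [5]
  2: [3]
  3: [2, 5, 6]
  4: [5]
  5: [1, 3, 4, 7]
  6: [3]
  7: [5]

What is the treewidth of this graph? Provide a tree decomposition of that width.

Treewidth 1.
One such decomposition:
Bags: B1 = {4, 5}  B2 = {1, 5}  B3 = {3, 5}  B4 = {3, 6}  B5 = {2, 3}  B6 = {5, 7}
Tree: B1–B2, B2–B3, B3–B4, B4–B5, B2–B6

Each bag holds 2 vertices, so the decomposition has width 1, which upper-bounds the treewidth. Since G has at least one edge (e.g. 4–5), it is not an edgeless graph, so tw(G) ≥ 1. Therefore the treewidth is 1.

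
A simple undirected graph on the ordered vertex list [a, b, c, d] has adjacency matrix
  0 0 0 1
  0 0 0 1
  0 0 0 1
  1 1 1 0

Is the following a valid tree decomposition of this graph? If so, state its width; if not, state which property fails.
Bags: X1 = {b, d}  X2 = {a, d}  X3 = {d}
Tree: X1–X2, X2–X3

No — vertex c appears in no bag.

A tree decomposition must satisfy three properties: every vertex lies in some bag; for every edge, both endpoints lie together in some bag; and for every vertex, the bags containing it form a connected subtree. Here vertex c appears in no bag, so the decomposition is invalid.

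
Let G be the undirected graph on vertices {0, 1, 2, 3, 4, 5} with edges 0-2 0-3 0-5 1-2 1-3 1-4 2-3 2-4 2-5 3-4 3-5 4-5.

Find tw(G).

A width-3 tree decomposition is:
Bags: B1 = {2, 3, 4, 5}  B2 = {0, 2, 3, 5}  B3 = {1, 2, 3, 4}
Tree: B1–B2, B1–B3
Every bag has size at most 4, so the width is 4 − 1 = 3 and tw(G) ≤ 3. For the lower bound, the 4 vertices {0, 2, 3, 5} are pairwise adjacent, and any tree decomposition puts a clique entirely inside one bag — forcing width ≥ 3. The upper and lower bounds meet at 3, so that is the treewidth.

3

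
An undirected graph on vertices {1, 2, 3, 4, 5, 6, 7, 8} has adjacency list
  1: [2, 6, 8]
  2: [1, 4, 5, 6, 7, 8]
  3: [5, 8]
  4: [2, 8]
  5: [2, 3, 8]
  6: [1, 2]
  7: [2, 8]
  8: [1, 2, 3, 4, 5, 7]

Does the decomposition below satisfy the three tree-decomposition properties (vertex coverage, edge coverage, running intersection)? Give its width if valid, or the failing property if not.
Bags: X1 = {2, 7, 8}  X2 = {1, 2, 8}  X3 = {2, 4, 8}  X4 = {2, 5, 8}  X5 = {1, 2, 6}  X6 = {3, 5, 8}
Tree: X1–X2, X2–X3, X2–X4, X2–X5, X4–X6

Yes; width 2.

Every vertex of G appears in some bag (union = {1, 2, 3, 4, 5, 6, 7, 8}); every edge is covered by a bag; and for each vertex v the set of bags containing v is connected in the bag tree. The decomposition is therefore valid. The largest bag has 3 vertices, so the width is 2.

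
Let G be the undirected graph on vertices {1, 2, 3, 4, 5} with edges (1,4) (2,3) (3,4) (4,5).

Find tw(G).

1

A width-1 tree decomposition is:
Bags: B1 = {3, 4}  B2 = {1, 4}  B3 = {4, 5}  B4 = {2, 3}
Tree: B1–B2, B1–B3, B1–B4
Every bag has size at most 2, so the width is 2 − 1 = 1 and tw(G) ≤ 1. Any graph with an edge has treewidth ≥ 1, and G has the edge 4–3. Hence tw(G) = 1 exactly.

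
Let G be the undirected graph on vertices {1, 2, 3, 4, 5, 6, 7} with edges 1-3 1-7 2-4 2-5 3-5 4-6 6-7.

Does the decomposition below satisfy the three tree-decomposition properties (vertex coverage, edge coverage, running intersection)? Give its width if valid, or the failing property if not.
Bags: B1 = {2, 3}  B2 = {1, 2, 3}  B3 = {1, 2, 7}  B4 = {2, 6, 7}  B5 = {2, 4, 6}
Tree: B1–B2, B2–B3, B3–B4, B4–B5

A tree decomposition must satisfy three properties: every vertex lies in some bag; for every edge, both endpoints lie together in some bag; and for every vertex, the bags containing it form a connected subtree. Here vertex 5 appears in no bag, so the decomposition is invalid.

No — vertex 5 appears in no bag.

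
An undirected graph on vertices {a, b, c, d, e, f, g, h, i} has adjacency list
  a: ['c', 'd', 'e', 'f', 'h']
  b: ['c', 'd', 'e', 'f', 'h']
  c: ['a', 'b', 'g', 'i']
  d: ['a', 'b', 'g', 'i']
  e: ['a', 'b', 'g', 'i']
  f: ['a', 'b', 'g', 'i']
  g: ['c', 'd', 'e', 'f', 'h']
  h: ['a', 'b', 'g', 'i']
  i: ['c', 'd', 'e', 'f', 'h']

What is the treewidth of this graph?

A width-4 tree decomposition is:
Bags: B1 = {a, b, e, g, i}  B2 = {a, b, g, h, i}  B3 = {a, b, d, g, i}  B4 = {a, b, f, g, i}  B5 = {a, b, c, g, i}
Tree: B1–B2, B2–B3, B3–B4, B4–B5
The largest bag has 5 vertices, giving width 4; this decomposition certifies tw(G) ≤ 4. For the lower bound: the 5 vertex sets {a,e}, {g,h}, {b,d}, {i}, {f} are disjoint, each induces a connected subgraph, and every pair is joined by at least one edge of G. Contracting each set to a single vertex therefore yields K_{5} as a minor, and since treewidth is minor-monotone, tw(G) ≥ tw(K_{5}) = 4. The upper and lower bounds meet at 4, so that is the treewidth.

4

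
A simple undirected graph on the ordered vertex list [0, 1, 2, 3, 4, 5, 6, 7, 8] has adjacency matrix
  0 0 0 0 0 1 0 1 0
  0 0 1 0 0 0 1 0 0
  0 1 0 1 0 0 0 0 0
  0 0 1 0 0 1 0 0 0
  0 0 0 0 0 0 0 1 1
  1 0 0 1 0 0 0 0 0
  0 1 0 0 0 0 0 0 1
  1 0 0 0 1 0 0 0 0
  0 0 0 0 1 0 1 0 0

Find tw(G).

2

A width-2 tree decomposition is:
Bags: B1 = {1, 6, 8}  B2 = {1, 2, 8}  B3 = {2, 3, 8}  B4 = {3, 5, 8}  B5 = {0, 5, 8}  B6 = {0, 7, 8}  B7 = {4, 7, 8}
Tree: B1–B2, B2–B3, B3–B4, B4–B5, B5–B6, B6–B7
Every bag has size at most 3, so the width is 3 − 1 = 2 and tw(G) ≤ 2. The edges 8–6–1–2–3–5–0–7–4–8 form a cycle, so G is not a tree and its treewidth is at least 2. Therefore the treewidth is 2.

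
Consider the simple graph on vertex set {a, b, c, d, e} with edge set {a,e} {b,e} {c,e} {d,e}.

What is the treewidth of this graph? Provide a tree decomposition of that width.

Treewidth 1.
One optimal decomposition is:
Bags: B1 = {b, e}  B2 = {d, e}  B3 = {a, e}  B4 = {c, e}
Tree: B1–B2, B1–B3, B3–B4

Each bag holds 2 vertices, so the decomposition has width 1, which upper-bounds the treewidth. Any graph with an edge has treewidth ≥ 1, and G has the edge e–b. Therefore the treewidth is 1.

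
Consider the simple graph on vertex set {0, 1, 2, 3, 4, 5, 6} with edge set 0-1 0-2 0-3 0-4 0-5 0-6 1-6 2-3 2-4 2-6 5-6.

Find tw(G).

2

A width-2 tree decomposition is:
Bags: B1 = {0, 1, 6}  B2 = {0, 2, 6}  B3 = {0, 2, 4}  B4 = {0, 5, 6}  B5 = {0, 2, 3}
Tree: B1–B2, B2–B3, B2–B4, B2–B5
The largest bag has 3 vertices, giving width 2; this decomposition certifies tw(G) ≤ 2. Conversely, {0, 1, 6} is a clique of size 3, and the vertices of any clique must share a bag in every tree decomposition; so some bag has ≥ 3 vertices and tw(G) ≥ 2. Combining the bounds, tw(G) = 2.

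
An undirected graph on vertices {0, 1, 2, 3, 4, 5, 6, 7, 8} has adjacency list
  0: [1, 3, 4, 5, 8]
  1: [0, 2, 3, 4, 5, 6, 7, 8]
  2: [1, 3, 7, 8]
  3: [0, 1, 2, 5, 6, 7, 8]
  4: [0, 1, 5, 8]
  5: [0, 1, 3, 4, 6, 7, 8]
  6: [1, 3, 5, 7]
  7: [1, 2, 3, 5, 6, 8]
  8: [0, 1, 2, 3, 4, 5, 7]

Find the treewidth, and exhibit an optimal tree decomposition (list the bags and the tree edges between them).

Treewidth 4.
Bags: B1 = {0, 1, 3, 5, 8}  B2 = {1, 3, 5, 7, 8}  B3 = {1, 3, 5, 6, 7}  B4 = {1, 2, 3, 7, 8}  B5 = {0, 1, 4, 5, 8}
Tree: B1–B2, B2–B3, B2–B4, B1–B5

The largest bag has 5 vertices, giving width 4; this decomposition certifies tw(G) ≤ 4. On the other hand G contains the 5-clique {1, 2, 3, 7, 8}. A clique must lie in a single bag of any decomposition, so no decomposition can have width below 4. Combining the bounds, tw(G) = 4.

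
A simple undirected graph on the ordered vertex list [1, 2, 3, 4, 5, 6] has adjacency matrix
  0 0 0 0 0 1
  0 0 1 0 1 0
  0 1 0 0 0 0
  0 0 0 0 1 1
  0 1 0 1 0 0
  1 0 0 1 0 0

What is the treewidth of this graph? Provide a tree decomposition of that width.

The largest bag has 2 vertices, giving width 1; this decomposition certifies tw(G) ≤ 1. Since G has at least one edge (e.g. 1–6), it is not an edgeless graph, so tw(G) ≥ 1. Therefore the treewidth is 1.

Treewidth 1.
One such decomposition:
Bags: B1 = {1, 6}  B2 = {4, 6}  B3 = {4, 5}  B4 = {2, 5}  B5 = {2, 3}
Tree: B1–B2, B2–B3, B3–B4, B4–B5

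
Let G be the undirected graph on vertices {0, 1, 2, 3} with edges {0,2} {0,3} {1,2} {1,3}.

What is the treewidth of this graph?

A width-2 tree decomposition is:
Bags: B1 = {0, 1, 3}  B2 = {0, 1, 2}
Tree: B1–B2
Every bag has size at most 3, so the width is 3 − 1 = 2 and tw(G) ≤ 2. Since 1–3–0–2–1 is a cycle in G, G is not acyclic. Forests are exactly the graphs of treewidth ≤ 1, so tw(G) ≥ 2. The upper and lower bounds meet at 2, so that is the treewidth.

2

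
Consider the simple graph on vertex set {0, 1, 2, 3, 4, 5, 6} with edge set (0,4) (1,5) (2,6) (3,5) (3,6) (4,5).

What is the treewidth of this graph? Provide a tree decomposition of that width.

Every bag has size at most 2, so the width is 2 − 1 = 1 and tw(G) ≤ 1. G has an edge, so its treewidth is at least 1. Therefore the treewidth is 1.

Treewidth 1.
Bags: B1 = {0, 4}  B2 = {4, 5}  B3 = {3, 5}  B4 = {3, 6}  B5 = {1, 5}  B6 = {2, 6}
Tree: B1–B2, B2–B3, B3–B4, B3–B5, B4–B6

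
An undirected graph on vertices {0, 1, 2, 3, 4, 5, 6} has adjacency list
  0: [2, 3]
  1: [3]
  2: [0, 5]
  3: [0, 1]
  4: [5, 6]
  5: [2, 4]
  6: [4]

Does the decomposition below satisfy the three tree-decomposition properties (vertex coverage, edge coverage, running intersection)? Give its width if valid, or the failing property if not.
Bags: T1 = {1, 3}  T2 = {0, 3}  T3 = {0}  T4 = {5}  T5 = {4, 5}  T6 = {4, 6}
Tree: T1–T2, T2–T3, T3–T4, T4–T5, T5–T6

A tree decomposition must satisfy three properties: every vertex lies in some bag; for every edge, both endpoints lie together in some bag; and for every vertex, the bags containing it form a connected subtree. Here vertex 2 appears in no bag, so the decomposition is invalid.

No — vertex 2 appears in no bag.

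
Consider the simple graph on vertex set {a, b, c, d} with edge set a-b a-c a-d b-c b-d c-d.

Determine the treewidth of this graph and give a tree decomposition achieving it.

Treewidth 3.
One such decomposition:
Bags: B1 = {a, b, c, d}
Tree: (single bag)

With just one bag of size 4, the width is 4 − 1 = 3, so tw(G) ≤ 3. Conversely, {a, b, c, d} is a clique of size 4, and the vertices of any clique must share a bag in every tree decomposition; so some bag has ≥ 4 vertices and tw(G) ≥ 3. The upper and lower bounds meet at 3, so that is the treewidth.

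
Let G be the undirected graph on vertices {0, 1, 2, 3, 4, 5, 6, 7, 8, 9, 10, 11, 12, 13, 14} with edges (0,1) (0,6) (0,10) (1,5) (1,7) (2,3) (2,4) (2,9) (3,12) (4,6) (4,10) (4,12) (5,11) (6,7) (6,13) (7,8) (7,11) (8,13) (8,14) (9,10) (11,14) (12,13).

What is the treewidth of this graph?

3

A width-3 tree decomposition is:
Bags: B1 = {2, 3, 9, 10}  B2 = {2, 3, 4, 10}  B3 = {3, 4, 10, 12}  B4 = {0, 4, 10, 12}  B5 = {0, 4, 6, 12}  B6 = {0, 6, 12, 13}  B7 = {0, 1, 6, 13}  B8 = {1, 6, 7, 13}  B9 = {1, 7, 8, 13}  B10 = {1, 5, 7, 8}  B11 = {5, 7, 8, 11}  B12 = {5, 8, 11, 14}
Tree: B1–B2, B2–B3, B3–B4, B4–B5, B5–B6, B6–B7, B7–B8, B8–B9, B9–B10, B10–B11, B11–B12
Each bag holds 4 vertices, so the decomposition has width 3, which upper-bounds the treewidth. For the lower bound: the 4 vertex sets {2,3,9}, {10}, {4}, {0,6,12,13} are disjoint, each induces a connected subgraph, and every pair is joined by at least one edge of G. Contracting each set to a single vertex therefore yields K_{4} as a minor, and since treewidth is minor-monotone, tw(G) ≥ tw(K_{4}) = 3. The upper and lower bounds meet at 3, so that is the treewidth.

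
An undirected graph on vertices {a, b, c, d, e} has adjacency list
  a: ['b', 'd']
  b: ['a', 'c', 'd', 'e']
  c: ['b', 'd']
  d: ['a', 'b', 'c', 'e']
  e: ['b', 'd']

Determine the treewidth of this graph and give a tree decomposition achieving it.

Treewidth 2.
Bags: B1 = {b, c, d}  B2 = {a, b, d}  B3 = {b, d, e}
Tree: B1–B2, B2–B3

The largest bag has 3 vertices, giving width 2; this decomposition certifies tw(G) ≤ 2. Conversely, {b, d, e} is a clique of size 3, and the vertices of any clique must share a bag in every tree decomposition; so some bag has ≥ 3 vertices and tw(G) ≥ 2. The upper and lower bounds meet at 2, so that is the treewidth.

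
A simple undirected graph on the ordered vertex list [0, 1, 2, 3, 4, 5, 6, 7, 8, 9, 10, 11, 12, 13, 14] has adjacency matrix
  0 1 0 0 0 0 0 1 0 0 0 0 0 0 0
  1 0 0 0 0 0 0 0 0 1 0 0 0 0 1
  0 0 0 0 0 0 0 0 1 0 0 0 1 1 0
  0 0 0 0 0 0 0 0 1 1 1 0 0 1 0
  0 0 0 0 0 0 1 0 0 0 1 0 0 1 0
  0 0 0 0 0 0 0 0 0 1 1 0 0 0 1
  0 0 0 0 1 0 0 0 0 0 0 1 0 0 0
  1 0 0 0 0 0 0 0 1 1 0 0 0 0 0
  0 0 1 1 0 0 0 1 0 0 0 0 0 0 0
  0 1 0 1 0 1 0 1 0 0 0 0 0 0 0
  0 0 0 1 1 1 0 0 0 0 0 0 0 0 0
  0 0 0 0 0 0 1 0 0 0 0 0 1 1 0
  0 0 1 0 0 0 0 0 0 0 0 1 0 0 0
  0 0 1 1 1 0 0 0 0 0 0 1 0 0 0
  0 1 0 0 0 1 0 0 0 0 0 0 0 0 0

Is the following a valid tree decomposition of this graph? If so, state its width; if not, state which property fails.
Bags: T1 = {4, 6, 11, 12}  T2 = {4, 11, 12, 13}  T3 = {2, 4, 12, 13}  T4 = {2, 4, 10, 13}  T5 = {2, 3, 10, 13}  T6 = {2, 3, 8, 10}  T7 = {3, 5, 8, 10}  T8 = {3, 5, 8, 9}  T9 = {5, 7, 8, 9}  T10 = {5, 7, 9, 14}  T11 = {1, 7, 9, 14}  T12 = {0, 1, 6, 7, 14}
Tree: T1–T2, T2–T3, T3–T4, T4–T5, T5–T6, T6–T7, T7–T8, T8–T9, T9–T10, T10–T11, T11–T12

No — bags containing vertex 6 are not connected in the tree.

A tree decomposition must satisfy three properties: every vertex lies in some bag; for every edge, both endpoints lie together in some bag; and for every vertex, the bags containing it form a connected subtree. Here bags containing vertex 6 are not connected in the tree, so the decomposition is invalid.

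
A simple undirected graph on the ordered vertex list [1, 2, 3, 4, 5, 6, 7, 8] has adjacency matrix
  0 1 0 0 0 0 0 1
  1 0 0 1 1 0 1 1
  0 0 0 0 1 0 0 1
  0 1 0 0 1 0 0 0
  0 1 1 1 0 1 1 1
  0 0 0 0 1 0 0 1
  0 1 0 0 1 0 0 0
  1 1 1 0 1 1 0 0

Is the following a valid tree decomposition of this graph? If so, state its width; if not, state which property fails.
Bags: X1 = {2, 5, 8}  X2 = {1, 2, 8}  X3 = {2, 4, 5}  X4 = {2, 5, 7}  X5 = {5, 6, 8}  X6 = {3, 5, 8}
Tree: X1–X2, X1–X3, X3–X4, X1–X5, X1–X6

Vertex coverage: the bags together contain {1, 2, 3, 4, 5, 6, 7, 8}, the full vertex set. Edge coverage: each edge of G has both endpoints in at least one bag. Running intersection: for every vertex, the bags containing it form a connected subtree. All three properties hold, so this is a valid tree decomposition of width max|bag| − 1 = 2, and hence tw(G) ≤ 2.

Yes; width 2.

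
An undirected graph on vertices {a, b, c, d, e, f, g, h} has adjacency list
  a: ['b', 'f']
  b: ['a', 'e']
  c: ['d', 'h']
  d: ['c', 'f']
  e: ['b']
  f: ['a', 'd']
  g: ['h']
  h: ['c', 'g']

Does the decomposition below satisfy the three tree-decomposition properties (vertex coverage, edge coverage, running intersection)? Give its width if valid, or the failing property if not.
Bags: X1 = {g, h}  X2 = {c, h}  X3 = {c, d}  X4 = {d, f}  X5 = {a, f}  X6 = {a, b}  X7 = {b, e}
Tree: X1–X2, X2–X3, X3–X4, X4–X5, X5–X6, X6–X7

Every vertex of G appears in some bag (union = {a, b, c, d, e, f, g, h}); every edge is covered by a bag; and for each vertex v the set of bags containing v is connected in the bag tree. The decomposition is therefore valid. The largest bag has 2 vertices, so the width is 1.

Yes; width 1.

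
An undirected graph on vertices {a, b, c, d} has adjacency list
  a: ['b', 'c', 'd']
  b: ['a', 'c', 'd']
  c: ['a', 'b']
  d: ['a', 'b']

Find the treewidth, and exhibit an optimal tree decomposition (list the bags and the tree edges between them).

Treewidth 2.
One optimal decomposition is:
Bags: B1 = {a, b, d}  B2 = {a, b, c}
Tree: B1–B2

Each bag holds 3 vertices, so the decomposition has width 2, which upper-bounds the treewidth. For the lower bound, the 3 vertices {a, b, d} are pairwise adjacent, and any tree decomposition puts a clique entirely inside one bag — forcing width ≥ 2. Therefore the treewidth is 2.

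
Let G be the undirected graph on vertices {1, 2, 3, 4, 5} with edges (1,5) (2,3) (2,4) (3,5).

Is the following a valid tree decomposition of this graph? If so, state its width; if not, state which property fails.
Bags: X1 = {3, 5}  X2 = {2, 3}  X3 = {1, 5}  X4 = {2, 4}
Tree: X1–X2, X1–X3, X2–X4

Yes; width 1.

Checking the three conditions: (i) the bags cover all of {1, 2, 3, 4, 5}; (ii) for each edge, some bag contains both endpoints; (iii) the bags containing any fixed vertex form a subtree. All hold, so the decomposition is valid with width 2 − 1 = 1.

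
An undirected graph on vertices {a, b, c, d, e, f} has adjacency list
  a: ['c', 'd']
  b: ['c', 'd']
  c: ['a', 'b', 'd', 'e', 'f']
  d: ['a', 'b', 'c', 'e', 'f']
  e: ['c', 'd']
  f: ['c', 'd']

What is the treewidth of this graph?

2

A width-2 tree decomposition is:
Bags: B1 = {a, c, d}  B2 = {c, d, f}  B3 = {b, c, d}  B4 = {c, d, e}
Tree: B1–B2, B2–B3, B3–B4
The largest bag has 3 vertices, giving width 2; this decomposition certifies tw(G) ≤ 2. For the lower bound, the 3 vertices {c, d, e} are pairwise adjacent, and any tree decomposition puts a clique entirely inside one bag — forcing width ≥ 2. The upper and lower bounds meet at 2, so that is the treewidth.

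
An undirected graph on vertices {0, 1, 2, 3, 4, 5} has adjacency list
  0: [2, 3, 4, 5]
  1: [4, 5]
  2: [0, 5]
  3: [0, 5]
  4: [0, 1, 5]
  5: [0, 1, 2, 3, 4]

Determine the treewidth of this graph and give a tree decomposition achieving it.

Treewidth 2.
One such decomposition:
Bags: B1 = {0, 2, 5}  B2 = {0, 3, 5}  B3 = {0, 4, 5}  B4 = {1, 4, 5}
Tree: B1–B2, B2–B3, B3–B4

Every bag has size at most 3, so the width is 3 − 1 = 2 and tw(G) ≤ 2. On the other hand G contains the 3-clique {0, 2, 5}. A clique must lie in a single bag of any decomposition, so no decomposition can have width below 2. Combining the bounds, tw(G) = 2.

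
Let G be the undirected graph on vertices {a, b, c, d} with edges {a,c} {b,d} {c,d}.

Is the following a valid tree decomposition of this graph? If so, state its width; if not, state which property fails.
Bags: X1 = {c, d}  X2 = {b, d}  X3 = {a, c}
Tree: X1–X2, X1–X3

Yes; width 1.

Checking the three conditions: (i) the bags cover all of {a, b, c, d}; (ii) for each edge, some bag contains both endpoints; (iii) the bags containing any fixed vertex form a subtree. All hold, so the decomposition is valid with width 2 − 1 = 1.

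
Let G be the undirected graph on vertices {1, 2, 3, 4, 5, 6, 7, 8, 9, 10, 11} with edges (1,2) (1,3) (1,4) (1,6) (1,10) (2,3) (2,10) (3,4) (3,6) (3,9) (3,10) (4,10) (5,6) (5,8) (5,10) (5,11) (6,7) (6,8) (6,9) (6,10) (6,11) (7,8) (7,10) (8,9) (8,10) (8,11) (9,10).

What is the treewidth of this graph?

3

A width-3 tree decomposition is:
Bags: B1 = {1, 2, 3, 10}  B2 = {1, 3, 6, 10}  B3 = {3, 6, 9, 10}  B4 = {1, 3, 4, 10}  B5 = {6, 8, 9, 10}  B6 = {5, 6, 8, 10}  B7 = {5, 6, 8, 11}  B8 = {6, 7, 8, 10}
Tree: B1–B2, B2–B3, B1–B4, B3–B5, B5–B6, B6–B7, B6–B8
Each bag holds 4 vertices, so the decomposition has width 3, which upper-bounds the treewidth. Conversely, {1, 2, 3, 10} is a clique of size 4, and the vertices of any clique must share a bag in every tree decomposition; so some bag has ≥ 4 vertices and tw(G) ≥ 3. Therefore the treewidth is 3.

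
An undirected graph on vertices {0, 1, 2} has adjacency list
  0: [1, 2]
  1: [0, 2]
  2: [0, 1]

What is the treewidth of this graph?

A width-2 tree decomposition is:
Bags: B1 = {0, 1, 2}
Tree: (single bag)
With just one bag of size 3, the width is 3 − 1 = 2, so tw(G) ≤ 2. On the other hand G contains the 3-clique {0, 1, 2}. A clique must lie in a single bag of any decomposition, so no decomposition can have width below 2. Combining the bounds, tw(G) = 2.

2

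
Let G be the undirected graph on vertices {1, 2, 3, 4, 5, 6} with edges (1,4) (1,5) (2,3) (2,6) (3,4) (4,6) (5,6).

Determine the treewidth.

2

A width-2 tree decomposition is:
Bags: B1 = {1, 4, 5}  B2 = {4, 5, 6}  B3 = {3, 4, 6}  B4 = {2, 3, 6}
Tree: B1–B2, B2–B3, B3–B4
Each bag holds 3 vertices, so the decomposition has width 2, which upper-bounds the treewidth. Since 1–5–6–4–1 is a cycle in G, G is not acyclic. Forests are exactly the graphs of treewidth ≤ 1, so tw(G) ≥ 2. Therefore the treewidth is 2.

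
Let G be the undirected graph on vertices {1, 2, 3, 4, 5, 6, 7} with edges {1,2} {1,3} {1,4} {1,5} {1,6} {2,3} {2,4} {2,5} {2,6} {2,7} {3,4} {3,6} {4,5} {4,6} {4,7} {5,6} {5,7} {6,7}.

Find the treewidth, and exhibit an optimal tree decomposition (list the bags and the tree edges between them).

Treewidth 4.
Bags: B1 = {1, 2, 4, 5, 6}  B2 = {2, 4, 5, 6, 7}  B3 = {1, 2, 3, 4, 6}
Tree: B1–B2, B1–B3

Each bag holds 5 vertices, so the decomposition has width 4, which upper-bounds the treewidth. For the lower bound, the 5 vertices {1, 2, 3, 4, 6} are pairwise adjacent, and any tree decomposition puts a clique entirely inside one bag — forcing width ≥ 4. Hence tw(G) = 4 exactly.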